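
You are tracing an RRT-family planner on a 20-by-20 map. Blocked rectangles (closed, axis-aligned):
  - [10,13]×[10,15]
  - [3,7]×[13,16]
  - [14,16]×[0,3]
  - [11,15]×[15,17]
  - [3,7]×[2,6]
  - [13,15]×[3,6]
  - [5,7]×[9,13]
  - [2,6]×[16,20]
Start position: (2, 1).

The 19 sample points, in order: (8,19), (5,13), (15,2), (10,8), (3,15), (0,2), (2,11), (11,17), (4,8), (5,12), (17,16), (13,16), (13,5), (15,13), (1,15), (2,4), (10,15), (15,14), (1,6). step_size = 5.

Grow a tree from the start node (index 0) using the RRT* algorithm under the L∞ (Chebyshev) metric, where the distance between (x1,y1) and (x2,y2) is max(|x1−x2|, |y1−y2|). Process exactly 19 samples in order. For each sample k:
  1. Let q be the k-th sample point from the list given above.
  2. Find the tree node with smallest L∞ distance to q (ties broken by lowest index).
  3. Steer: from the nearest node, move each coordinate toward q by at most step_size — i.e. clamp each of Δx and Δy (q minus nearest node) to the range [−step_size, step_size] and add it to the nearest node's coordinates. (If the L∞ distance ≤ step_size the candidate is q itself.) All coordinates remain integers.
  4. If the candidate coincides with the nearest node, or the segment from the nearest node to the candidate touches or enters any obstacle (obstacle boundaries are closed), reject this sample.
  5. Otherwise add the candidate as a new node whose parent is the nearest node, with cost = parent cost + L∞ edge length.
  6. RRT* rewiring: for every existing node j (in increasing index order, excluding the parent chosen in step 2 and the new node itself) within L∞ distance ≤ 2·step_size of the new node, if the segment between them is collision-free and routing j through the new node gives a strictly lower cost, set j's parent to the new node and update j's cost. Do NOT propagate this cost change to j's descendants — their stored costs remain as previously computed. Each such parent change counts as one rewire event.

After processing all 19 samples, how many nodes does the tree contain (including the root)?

1. q=(8,19) nearest=0 d=18 new=(7,6) → blocked by [3,7]×[2,6], reject
2. q=(5,13) nearest=0 d=12 new=(5,6) → blocked by [3,7]×[2,6], reject
3. q=(15,2) nearest=0 d=13 new=(7,2) → blocked by [3,7]×[2,6], reject
4. q=(10,8) nearest=0 d=8 new=(7,6) → blocked by [3,7]×[2,6], reject
5. q=(3,15) nearest=0 d=14 new=(3,6) → blocked by [3,7]×[2,6], reject
6. q=(0,2) nearest=0 d=2 new=(0,2) → add node 1 parent=0 cost=2
7. q=(2,11) nearest=1 d=9 new=(2,7) → add node 2 parent=1 cost=7
8. q=(11,17) nearest=2 d=10 new=(7,12) → blocked by [5,7]×[9,13], reject
9. q=(4,8) nearest=2 d=2 new=(4,8) → add node 3 parent=2 cost=9
10. q=(5,12) nearest=3 d=4 new=(5,12) → blocked by [5,7]×[9,13], reject
11. q=(17,16) nearest=3 d=13 new=(9,13) → blocked by [5,7]×[9,13], reject
12. q=(13,16) nearest=3 d=9 new=(9,13) → blocked by [5,7]×[9,13], reject
13. q=(13,5) nearest=3 d=9 new=(9,5) → add node 4 parent=3 cost=14
14. q=(15,13) nearest=4 d=8 new=(14,10) → add node 5 parent=4 cost=19
15. q=(1,15) nearest=3 d=7 new=(1,13) → add node 6 parent=3 cost=14
16. q=(2,4) nearest=1 d=2 new=(2,4) → add node 7 parent=1 cost=4; rewire 6→7 (13<14)
17. q=(10,15) nearest=5 d=5 new=(10,15) → blocked by [10,13]×[10,15], reject
18. q=(15,14) nearest=5 d=4 new=(15,14) → add node 8 parent=5 cost=23
19. q=(1,6) nearest=2 d=1 new=(1,6) → add node 9 parent=2 cost=8

Node count: 10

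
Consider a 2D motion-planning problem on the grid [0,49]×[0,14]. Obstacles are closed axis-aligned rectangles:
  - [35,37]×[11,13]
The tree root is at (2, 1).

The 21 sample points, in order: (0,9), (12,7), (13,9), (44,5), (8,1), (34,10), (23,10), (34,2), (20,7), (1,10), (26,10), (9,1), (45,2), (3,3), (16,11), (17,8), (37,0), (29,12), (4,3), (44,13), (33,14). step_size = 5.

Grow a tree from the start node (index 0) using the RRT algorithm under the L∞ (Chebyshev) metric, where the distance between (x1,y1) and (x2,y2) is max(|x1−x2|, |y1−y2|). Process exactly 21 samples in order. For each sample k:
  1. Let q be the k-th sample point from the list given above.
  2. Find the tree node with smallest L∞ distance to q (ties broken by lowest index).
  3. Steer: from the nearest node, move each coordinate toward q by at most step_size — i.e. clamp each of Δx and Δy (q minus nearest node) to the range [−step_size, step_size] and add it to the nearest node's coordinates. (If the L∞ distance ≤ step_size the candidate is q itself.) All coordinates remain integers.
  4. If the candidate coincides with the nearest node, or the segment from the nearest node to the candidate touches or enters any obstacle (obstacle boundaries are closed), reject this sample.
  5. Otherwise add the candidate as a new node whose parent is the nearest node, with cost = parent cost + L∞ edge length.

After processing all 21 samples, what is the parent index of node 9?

Parent of node 9: 4

1. q=(0,9) nearest=0 d=8 new=(0,6) → add node 1 parent=0 cost=5
2. q=(12,7) nearest=0 d=10 new=(7,6) → add node 2 parent=0 cost=5
3. q=(13,9) nearest=2 d=6 new=(12,9) → add node 3 parent=2 cost=10
4. q=(44,5) nearest=3 d=32 new=(17,5) → add node 4 parent=3 cost=15
5. q=(8,1) nearest=2 d=5 new=(8,1) → add node 5 parent=2 cost=10
6. q=(34,10) nearest=4 d=17 new=(22,10) → add node 6 parent=4 cost=20
7. q=(23,10) nearest=6 d=1 new=(23,10) → add node 7 parent=6 cost=21
8. q=(34,2) nearest=7 d=11 new=(28,5) → add node 8 parent=7 cost=26
9. q=(20,7) nearest=4 d=3 new=(20,7) → add node 9 parent=4 cost=18
10. q=(1,10) nearest=1 d=4 new=(1,10) → add node 10 parent=1 cost=9
11. q=(26,10) nearest=7 d=3 new=(26,10) → add node 11 parent=7 cost=24
12. q=(9,1) nearest=5 d=1 new=(9,1) → add node 12 parent=5 cost=11
13. q=(45,2) nearest=8 d=17 new=(33,2) → add node 13 parent=8 cost=31
14. q=(3,3) nearest=0 d=2 new=(3,3) → add node 14 parent=0 cost=2
15. q=(16,11) nearest=3 d=4 new=(16,11) → add node 15 parent=3 cost=14
16. q=(17,8) nearest=4 d=3 new=(17,8) → add node 16 parent=4 cost=18
17. q=(37,0) nearest=13 d=4 new=(37,0) → add node 17 parent=13 cost=35
18. q=(29,12) nearest=11 d=3 new=(29,12) → add node 18 parent=11 cost=27
19. q=(4,3) nearest=14 d=1 new=(4,3) → add node 19 parent=14 cost=3
20. q=(44,13) nearest=13 d=11 new=(38,7) → add node 20 parent=13 cost=36
21. q=(33,14) nearest=18 d=4 new=(33,14) → add node 21 parent=18 cost=31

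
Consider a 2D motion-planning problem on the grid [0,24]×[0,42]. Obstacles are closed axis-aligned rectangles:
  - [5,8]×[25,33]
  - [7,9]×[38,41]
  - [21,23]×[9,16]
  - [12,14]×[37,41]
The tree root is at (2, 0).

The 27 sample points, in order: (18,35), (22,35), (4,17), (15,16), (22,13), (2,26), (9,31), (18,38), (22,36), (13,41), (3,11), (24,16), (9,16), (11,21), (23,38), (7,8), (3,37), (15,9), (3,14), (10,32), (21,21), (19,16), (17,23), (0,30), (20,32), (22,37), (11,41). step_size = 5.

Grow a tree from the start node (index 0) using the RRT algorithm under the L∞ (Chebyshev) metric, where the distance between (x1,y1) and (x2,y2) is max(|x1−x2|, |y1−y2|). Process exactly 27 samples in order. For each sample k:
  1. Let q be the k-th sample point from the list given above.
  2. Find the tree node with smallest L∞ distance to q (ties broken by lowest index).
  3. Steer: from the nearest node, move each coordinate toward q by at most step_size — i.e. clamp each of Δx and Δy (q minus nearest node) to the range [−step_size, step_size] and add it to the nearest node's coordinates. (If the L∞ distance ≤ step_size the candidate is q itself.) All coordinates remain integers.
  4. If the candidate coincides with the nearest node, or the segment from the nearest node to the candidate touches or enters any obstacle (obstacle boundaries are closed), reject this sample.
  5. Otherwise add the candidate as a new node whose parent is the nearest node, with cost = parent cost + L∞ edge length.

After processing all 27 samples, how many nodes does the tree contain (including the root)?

Node count: 23

1. q=(18,35) nearest=0 d=35 new=(7,5) → add node 1 parent=0 cost=5
2. q=(22,35) nearest=1 d=30 new=(12,10) → add node 2 parent=1 cost=10
3. q=(4,17) nearest=2 d=8 new=(7,15) → add node 3 parent=2 cost=15
4. q=(15,16) nearest=2 d=6 new=(15,15) → add node 4 parent=2 cost=15
5. q=(22,13) nearest=4 d=7 new=(20,13) → add node 5 parent=4 cost=20
6. q=(2,26) nearest=3 d=11 new=(2,20) → add node 6 parent=3 cost=20
7. q=(9,31) nearest=6 d=11 new=(7,25) → blocked by [5,8]×[25,33], reject
8. q=(18,38) nearest=6 d=18 new=(7,25) → blocked by [5,8]×[25,33], reject
9. q=(22,36) nearest=6 d=20 new=(7,25) → blocked by [5,8]×[25,33], reject
10. q=(13,41) nearest=6 d=21 new=(7,25) → blocked by [5,8]×[25,33], reject
11. q=(3,11) nearest=3 d=4 new=(3,11) → add node 7 parent=3 cost=19
12. q=(24,16) nearest=5 d=4 new=(24,16) → blocked by [21,23]×[9,16], reject
13. q=(9,16) nearest=3 d=2 new=(9,16) → add node 8 parent=3 cost=17
14. q=(11,21) nearest=8 d=5 new=(11,21) → add node 9 parent=8 cost=22
15. q=(23,38) nearest=9 d=17 new=(16,26) → add node 10 parent=9 cost=27
16. q=(7,8) nearest=1 d=3 new=(7,8) → add node 11 parent=1 cost=8
17. q=(3,37) nearest=10 d=13 new=(11,31) → add node 12 parent=10 cost=32
18. q=(15,9) nearest=2 d=3 new=(15,9) → add node 13 parent=2 cost=13
19. q=(3,14) nearest=7 d=3 new=(3,14) → add node 14 parent=7 cost=22
20. q=(10,32) nearest=12 d=1 new=(10,32) → add node 15 parent=12 cost=33
21. q=(21,21) nearest=10 d=5 new=(21,21) → add node 16 parent=10 cost=32
22. q=(19,16) nearest=5 d=3 new=(19,16) → add node 17 parent=5 cost=23
23. q=(17,23) nearest=10 d=3 new=(17,23) → add node 18 parent=10 cost=30
24. q=(0,30) nearest=6 d=10 new=(0,25) → add node 19 parent=6 cost=25
25. q=(20,32) nearest=10 d=6 new=(20,31) → add node 20 parent=10 cost=32
26. q=(22,37) nearest=20 d=6 new=(22,36) → add node 21 parent=20 cost=37
27. q=(11,41) nearest=15 d=9 new=(11,37) → add node 22 parent=15 cost=38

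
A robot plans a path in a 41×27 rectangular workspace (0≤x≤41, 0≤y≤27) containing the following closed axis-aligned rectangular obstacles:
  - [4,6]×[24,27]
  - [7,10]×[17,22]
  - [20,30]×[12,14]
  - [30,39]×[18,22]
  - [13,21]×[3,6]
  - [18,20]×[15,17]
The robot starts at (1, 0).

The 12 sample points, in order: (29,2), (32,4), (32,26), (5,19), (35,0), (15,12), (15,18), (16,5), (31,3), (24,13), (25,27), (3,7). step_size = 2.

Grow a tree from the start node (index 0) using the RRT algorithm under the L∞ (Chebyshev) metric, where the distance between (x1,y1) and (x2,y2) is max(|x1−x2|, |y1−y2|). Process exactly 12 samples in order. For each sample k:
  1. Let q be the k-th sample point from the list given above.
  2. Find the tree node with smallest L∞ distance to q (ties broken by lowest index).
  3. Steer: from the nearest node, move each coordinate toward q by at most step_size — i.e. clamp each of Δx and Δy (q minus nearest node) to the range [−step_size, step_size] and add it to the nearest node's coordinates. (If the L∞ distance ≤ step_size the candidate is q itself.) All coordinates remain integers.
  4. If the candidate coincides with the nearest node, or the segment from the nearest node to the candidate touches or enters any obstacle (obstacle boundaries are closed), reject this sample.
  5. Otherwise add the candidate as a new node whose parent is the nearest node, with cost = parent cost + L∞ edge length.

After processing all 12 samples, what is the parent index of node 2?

Parent of node 2: 1

1. q=(29,2) nearest=0 d=28 new=(3,2) → add node 1 parent=0 cost=2
2. q=(32,4) nearest=1 d=29 new=(5,4) → add node 2 parent=1 cost=4
3. q=(32,26) nearest=2 d=27 new=(7,6) → add node 3 parent=2 cost=6
4. q=(5,19) nearest=3 d=13 new=(5,8) → add node 4 parent=3 cost=8
5. q=(35,0) nearest=3 d=28 new=(9,4) → add node 5 parent=3 cost=8
6. q=(15,12) nearest=3 d=8 new=(9,8) → add node 6 parent=3 cost=8
7. q=(15,18) nearest=4 d=10 new=(7,10) → add node 7 parent=4 cost=10
8. q=(16,5) nearest=5 d=7 new=(11,5) → add node 8 parent=5 cost=10
9. q=(31,3) nearest=8 d=20 new=(13,3) → blocked by [13,21]×[3,6], reject
10. q=(24,13) nearest=8 d=13 new=(13,7) → add node 9 parent=8 cost=12
11. q=(25,27) nearest=7 d=18 new=(9,12) → add node 10 parent=7 cost=12
12. q=(3,7) nearest=4 d=2 new=(3,7) → add node 11 parent=4 cost=10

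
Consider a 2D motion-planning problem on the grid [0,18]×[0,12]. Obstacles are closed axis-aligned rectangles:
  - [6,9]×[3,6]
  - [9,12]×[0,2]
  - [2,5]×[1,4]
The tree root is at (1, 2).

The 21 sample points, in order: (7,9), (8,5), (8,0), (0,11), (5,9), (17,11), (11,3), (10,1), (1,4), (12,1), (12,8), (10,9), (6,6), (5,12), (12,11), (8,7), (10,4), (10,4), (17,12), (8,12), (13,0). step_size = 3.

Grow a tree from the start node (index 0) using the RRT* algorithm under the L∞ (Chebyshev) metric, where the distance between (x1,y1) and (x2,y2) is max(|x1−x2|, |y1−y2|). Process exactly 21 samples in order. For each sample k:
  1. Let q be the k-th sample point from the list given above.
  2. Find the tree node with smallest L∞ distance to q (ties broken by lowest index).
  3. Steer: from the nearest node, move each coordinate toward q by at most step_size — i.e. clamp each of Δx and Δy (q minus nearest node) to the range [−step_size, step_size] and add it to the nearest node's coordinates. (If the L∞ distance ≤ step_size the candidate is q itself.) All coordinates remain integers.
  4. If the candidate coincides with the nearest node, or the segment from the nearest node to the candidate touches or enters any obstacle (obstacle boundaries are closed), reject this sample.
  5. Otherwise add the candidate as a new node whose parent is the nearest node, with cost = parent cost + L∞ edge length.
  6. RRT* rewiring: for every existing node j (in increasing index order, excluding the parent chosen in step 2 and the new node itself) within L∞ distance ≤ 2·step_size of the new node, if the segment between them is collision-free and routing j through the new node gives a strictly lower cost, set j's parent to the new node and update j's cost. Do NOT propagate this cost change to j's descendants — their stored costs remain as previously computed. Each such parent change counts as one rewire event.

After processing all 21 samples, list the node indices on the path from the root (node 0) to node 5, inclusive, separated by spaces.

Path: 0 1 2 3 5

1. q=(7,9) nearest=0 d=7 new=(4,5) → blocked by [2,5]×[1,4], reject
2. q=(8,5) nearest=0 d=7 new=(4,5) → blocked by [2,5]×[1,4], reject
3. q=(8,0) nearest=0 d=7 new=(4,0) → blocked by [2,5]×[1,4], reject
4. q=(0,11) nearest=0 d=9 new=(0,5) → add node 1 parent=0 cost=3
5. q=(5,9) nearest=1 d=5 new=(3,8) → add node 2 parent=1 cost=6
6. q=(17,11) nearest=2 d=14 new=(6,11) → add node 3 parent=2 cost=9
7. q=(11,3) nearest=2 d=8 new=(6,5) → blocked by [6,9]×[3,6], reject
8. q=(10,1) nearest=2 d=7 new=(6,5) → blocked by [6,9]×[3,6], reject
9. q=(1,4) nearest=1 d=1 new=(1,4) → add node 4 parent=1 cost=4
10. q=(12,1) nearest=2 d=9 new=(6,5) → blocked by [6,9]×[3,6], reject
11. q=(12,8) nearest=3 d=6 new=(9,8) → add node 5 parent=3 cost=12
12. q=(10,9) nearest=5 d=1 new=(10,9) → add node 6 parent=5 cost=13
13. q=(6,6) nearest=2 d=3 new=(6,6) → blocked by [6,9]×[3,6], reject
14. q=(5,12) nearest=3 d=1 new=(5,12) → add node 7 parent=3 cost=10
15. q=(12,11) nearest=6 d=2 new=(12,11) → add node 8 parent=6 cost=15
16. q=(8,7) nearest=5 d=1 new=(8,7) → add node 9 parent=5 cost=13
17. q=(10,4) nearest=9 d=3 new=(10,4) → blocked by [6,9]×[3,6], reject
18. q=(10,4) nearest=9 d=3 new=(10,4) → blocked by [6,9]×[3,6], reject
19. q=(17,12) nearest=8 d=5 new=(15,12) → add node 10 parent=8 cost=18
20. q=(8,12) nearest=3 d=2 new=(8,12) → add node 11 parent=3 cost=11
21. q=(13,0) nearest=9 d=7 new=(11,4) → blocked by [6,9]×[3,6], reject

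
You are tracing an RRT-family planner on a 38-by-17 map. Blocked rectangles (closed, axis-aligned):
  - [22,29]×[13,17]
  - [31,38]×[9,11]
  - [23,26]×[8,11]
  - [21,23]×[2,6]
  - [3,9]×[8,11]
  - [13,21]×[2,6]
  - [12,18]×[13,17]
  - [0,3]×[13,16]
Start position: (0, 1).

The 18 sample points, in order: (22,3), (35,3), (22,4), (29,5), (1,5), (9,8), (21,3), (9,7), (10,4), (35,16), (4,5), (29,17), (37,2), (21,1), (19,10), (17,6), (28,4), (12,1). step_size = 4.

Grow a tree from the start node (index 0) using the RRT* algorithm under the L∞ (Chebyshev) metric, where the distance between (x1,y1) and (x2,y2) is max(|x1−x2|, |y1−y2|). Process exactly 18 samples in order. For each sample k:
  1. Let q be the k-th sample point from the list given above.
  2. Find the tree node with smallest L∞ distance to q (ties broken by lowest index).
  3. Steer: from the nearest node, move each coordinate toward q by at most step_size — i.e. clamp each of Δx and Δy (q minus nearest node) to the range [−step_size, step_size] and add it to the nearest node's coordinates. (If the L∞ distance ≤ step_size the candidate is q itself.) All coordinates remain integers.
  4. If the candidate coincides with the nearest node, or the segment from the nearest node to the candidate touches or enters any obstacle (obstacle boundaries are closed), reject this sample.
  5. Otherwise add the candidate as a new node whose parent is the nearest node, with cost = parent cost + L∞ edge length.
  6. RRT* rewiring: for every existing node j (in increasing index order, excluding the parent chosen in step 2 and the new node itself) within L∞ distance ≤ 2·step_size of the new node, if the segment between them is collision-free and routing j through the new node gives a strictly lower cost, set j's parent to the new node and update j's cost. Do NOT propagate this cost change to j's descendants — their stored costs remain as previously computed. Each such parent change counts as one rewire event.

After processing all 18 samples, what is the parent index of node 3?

Parent of node 3: 2

1. q=(22,3) nearest=0 d=22 new=(4,3) → add node 1 parent=0 cost=4
2. q=(35,3) nearest=1 d=31 new=(8,3) → add node 2 parent=1 cost=8
3. q=(22,4) nearest=2 d=14 new=(12,4) → add node 3 parent=2 cost=12
4. q=(29,5) nearest=3 d=17 new=(16,5) → blocked by [13,21]×[2,6], reject
5. q=(1,5) nearest=1 d=3 new=(1,5) → add node 4 parent=1 cost=7
6. q=(9,8) nearest=3 d=4 new=(9,8) → blocked by [3,9]×[8,11], reject
7. q=(21,3) nearest=3 d=9 new=(16,3) → blocked by [13,21]×[2,6], reject
8. q=(9,7) nearest=3 d=3 new=(9,7) → add node 5 parent=3 cost=15
9. q=(10,4) nearest=2 d=2 new=(10,4) → add node 6 parent=2 cost=10; rewire 5→6 (13<15)
10. q=(35,16) nearest=3 d=23 new=(16,8) → blocked by [13,21]×[2,6], reject
11. q=(4,5) nearest=1 d=2 new=(4,5) → add node 7 parent=1 cost=6; rewire 5→7 (11<13)
12. q=(29,17) nearest=3 d=17 new=(16,8) → blocked by [13,21]×[2,6], reject
13. q=(37,2) nearest=3 d=25 new=(16,2) → blocked by [13,21]×[2,6], reject
14. q=(21,1) nearest=3 d=9 new=(16,1) → blocked by [13,21]×[2,6], reject
15. q=(19,10) nearest=3 d=7 new=(16,8) → blocked by [13,21]×[2,6], reject
16. q=(17,6) nearest=3 d=5 new=(16,6) → blocked by [13,21]×[2,6], reject
17. q=(28,4) nearest=3 d=16 new=(16,4) → blocked by [13,21]×[2,6], reject
18. q=(12,1) nearest=3 d=3 new=(12,1) → add node 8 parent=3 cost=15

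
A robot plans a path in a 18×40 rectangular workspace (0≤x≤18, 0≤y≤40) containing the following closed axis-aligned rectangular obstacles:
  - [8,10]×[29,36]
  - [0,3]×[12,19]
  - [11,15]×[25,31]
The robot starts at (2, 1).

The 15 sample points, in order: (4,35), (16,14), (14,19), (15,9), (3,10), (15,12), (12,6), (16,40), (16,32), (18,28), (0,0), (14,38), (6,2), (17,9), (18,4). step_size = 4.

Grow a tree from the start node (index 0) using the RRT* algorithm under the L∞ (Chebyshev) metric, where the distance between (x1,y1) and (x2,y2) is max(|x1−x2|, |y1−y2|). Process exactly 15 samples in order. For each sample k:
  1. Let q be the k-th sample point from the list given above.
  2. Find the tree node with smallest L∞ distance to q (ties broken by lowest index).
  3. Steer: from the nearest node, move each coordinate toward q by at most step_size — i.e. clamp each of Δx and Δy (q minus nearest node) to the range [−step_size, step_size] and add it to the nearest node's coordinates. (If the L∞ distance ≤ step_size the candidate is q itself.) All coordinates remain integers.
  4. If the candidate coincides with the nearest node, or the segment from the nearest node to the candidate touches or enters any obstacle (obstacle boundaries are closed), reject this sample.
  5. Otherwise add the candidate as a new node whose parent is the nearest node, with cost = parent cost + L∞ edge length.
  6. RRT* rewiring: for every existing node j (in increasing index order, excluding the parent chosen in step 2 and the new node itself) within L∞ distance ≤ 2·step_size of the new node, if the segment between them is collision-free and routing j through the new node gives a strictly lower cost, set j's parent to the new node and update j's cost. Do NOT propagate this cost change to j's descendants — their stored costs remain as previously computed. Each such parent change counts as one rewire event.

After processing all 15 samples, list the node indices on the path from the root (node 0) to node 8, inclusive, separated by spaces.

Path: 0 1 2 3 8

1. q=(4,35) nearest=0 d=34 new=(4,5) → add node 1 parent=0 cost=4
2. q=(16,14) nearest=1 d=12 new=(8,9) → add node 2 parent=1 cost=8
3. q=(14,19) nearest=2 d=10 new=(12,13) → add node 3 parent=2 cost=12
4. q=(15,9) nearest=3 d=4 new=(15,9) → add node 4 parent=3 cost=16
5. q=(3,10) nearest=1 d=5 new=(3,9) → add node 5 parent=1 cost=8
6. q=(15,12) nearest=3 d=3 new=(15,12) → add node 6 parent=3 cost=15
7. q=(12,6) nearest=4 d=3 new=(12,6) → add node 7 parent=4 cost=19
8. q=(16,40) nearest=3 d=27 new=(16,17) → add node 8 parent=3 cost=16
9. q=(16,32) nearest=8 d=15 new=(16,21) → add node 9 parent=8 cost=20
10. q=(18,28) nearest=9 d=7 new=(18,25) → add node 10 parent=9 cost=24
11. q=(0,0) nearest=0 d=2 new=(0,0) → add node 11 parent=0 cost=2
12. q=(14,38) nearest=10 d=13 new=(14,29) → blocked by [11,15]×[25,31], reject
13. q=(6,2) nearest=1 d=3 new=(6,2) → add node 12 parent=1 cost=7; rewire 7→12 (13<19)
14. q=(17,9) nearest=4 d=2 new=(17,9) → add node 13 parent=4 cost=18
15. q=(18,4) nearest=4 d=5 new=(18,5) → add node 14 parent=4 cost=20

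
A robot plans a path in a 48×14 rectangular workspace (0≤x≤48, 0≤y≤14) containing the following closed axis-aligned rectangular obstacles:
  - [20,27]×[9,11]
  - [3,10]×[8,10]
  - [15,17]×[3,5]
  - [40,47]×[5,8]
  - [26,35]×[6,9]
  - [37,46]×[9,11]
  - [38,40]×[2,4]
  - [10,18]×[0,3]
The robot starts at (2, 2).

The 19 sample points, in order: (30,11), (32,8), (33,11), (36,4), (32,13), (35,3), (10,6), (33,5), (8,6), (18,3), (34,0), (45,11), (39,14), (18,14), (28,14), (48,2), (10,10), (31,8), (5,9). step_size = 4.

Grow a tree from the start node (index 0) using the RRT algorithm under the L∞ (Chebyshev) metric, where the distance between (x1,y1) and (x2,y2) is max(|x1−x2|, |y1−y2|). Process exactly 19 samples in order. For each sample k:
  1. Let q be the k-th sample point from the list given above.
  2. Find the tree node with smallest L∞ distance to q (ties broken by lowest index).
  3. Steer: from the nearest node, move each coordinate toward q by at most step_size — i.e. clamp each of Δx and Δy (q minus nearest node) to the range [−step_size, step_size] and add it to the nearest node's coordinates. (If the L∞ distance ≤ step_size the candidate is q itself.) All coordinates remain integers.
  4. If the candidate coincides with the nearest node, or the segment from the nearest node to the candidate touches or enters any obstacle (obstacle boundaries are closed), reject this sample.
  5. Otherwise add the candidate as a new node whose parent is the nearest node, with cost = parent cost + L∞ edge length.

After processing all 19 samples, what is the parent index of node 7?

Parent of node 7: 5

1. q=(30,11) nearest=0 d=28 new=(6,6) → add node 1 parent=0 cost=4
2. q=(32,8) nearest=1 d=26 new=(10,8) → blocked by [3,10]×[8,10], reject
3. q=(33,11) nearest=1 d=27 new=(10,10) → blocked by [3,10]×[8,10], reject
4. q=(36,4) nearest=1 d=30 new=(10,4) → add node 2 parent=1 cost=8
5. q=(32,13) nearest=2 d=22 new=(14,8) → add node 3 parent=2 cost=12
6. q=(35,3) nearest=3 d=21 new=(18,4) → blocked by [15,17]×[3,5], reject
7. q=(10,6) nearest=2 d=2 new=(10,6) → add node 4 parent=2 cost=10
8. q=(33,5) nearest=3 d=19 new=(18,5) → add node 5 parent=3 cost=16
9. q=(8,6) nearest=1 d=2 new=(8,6) → add node 6 parent=1 cost=6
10. q=(18,3) nearest=5 d=2 new=(18,3) → blocked by [10,18]×[0,3], reject
11. q=(34,0) nearest=5 d=16 new=(22,1) → add node 7 parent=5 cost=20
12. q=(45,11) nearest=7 d=23 new=(26,5) → add node 8 parent=7 cost=24
13. q=(39,14) nearest=8 d=13 new=(30,9) → blocked by [26,35]×[6,9], reject
14. q=(18,14) nearest=3 d=6 new=(18,12) → add node 9 parent=3 cost=16
15. q=(28,14) nearest=8 d=9 new=(28,9) → blocked by [26,35]×[6,9], reject
16. q=(48,2) nearest=8 d=22 new=(30,2) → add node 10 parent=8 cost=28
17. q=(10,10) nearest=1 d=4 new=(10,10) → blocked by [3,10]×[8,10], reject
18. q=(31,8) nearest=8 d=5 new=(30,8) → blocked by [26,35]×[6,9], reject
19. q=(5,9) nearest=1 d=3 new=(5,9) → blocked by [3,10]×[8,10], reject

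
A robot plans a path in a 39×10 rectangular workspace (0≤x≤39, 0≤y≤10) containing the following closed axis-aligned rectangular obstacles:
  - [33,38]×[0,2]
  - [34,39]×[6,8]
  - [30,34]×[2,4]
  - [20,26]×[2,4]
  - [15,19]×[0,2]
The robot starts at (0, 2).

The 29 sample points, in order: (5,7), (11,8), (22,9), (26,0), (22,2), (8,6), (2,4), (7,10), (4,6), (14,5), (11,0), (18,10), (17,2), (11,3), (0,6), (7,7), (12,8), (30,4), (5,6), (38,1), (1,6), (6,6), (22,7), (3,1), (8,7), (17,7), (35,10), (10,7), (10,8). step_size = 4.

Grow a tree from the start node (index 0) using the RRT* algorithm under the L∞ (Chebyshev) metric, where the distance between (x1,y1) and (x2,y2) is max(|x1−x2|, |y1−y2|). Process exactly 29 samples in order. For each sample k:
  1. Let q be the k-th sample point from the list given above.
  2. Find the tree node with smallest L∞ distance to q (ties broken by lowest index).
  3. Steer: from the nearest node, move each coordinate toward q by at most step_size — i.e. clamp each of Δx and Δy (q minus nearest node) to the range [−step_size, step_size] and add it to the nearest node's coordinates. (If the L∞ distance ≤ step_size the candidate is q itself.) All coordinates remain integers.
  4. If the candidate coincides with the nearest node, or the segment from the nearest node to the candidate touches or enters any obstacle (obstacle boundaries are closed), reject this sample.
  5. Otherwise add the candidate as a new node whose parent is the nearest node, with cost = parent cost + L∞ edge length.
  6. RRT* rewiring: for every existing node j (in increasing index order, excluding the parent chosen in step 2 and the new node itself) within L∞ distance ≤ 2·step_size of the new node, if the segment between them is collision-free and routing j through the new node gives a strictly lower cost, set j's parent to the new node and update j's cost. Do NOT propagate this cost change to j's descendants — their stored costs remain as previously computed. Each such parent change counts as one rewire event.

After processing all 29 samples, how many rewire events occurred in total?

Rewire events: 15

1. q=(5,7) nearest=0 d=5 new=(4,6) → add node 1 parent=0 cost=4
2. q=(11,8) nearest=1 d=7 new=(8,8) → add node 2 parent=1 cost=8
3. q=(22,9) nearest=2 d=14 new=(12,9) → add node 3 parent=2 cost=12
4. q=(26,0) nearest=3 d=14 new=(16,5) → add node 4 parent=3 cost=16
5. q=(22,2) nearest=4 d=6 new=(20,2) → blocked by [20,26]×[2,4], reject
6. q=(8,6) nearest=2 d=2 new=(8,6) → add node 5 parent=2 cost=10
7. q=(2,4) nearest=0 d=2 new=(2,4) → add node 6 parent=0 cost=2; rewire 5→6 (8<10)
8. q=(7,10) nearest=2 d=2 new=(7,10) → add node 7 parent=2 cost=10
9. q=(4,6) nearest=1 d=0 → coincident, reject
10. q=(14,5) nearest=4 d=2 new=(14,5) → add node 8 parent=4 cost=18
11. q=(11,0) nearest=4 d=5 new=(12,1) → add node 9 parent=4 cost=20
12. q=(18,10) nearest=4 d=5 new=(18,9) → add node 10 parent=4 cost=20
13. q=(17,2) nearest=4 d=3 new=(17,2) → blocked by [15,19]×[0,2], reject
14. q=(11,3) nearest=9 d=2 new=(11,3) → add node 11 parent=9 cost=22
15. q=(0,6) nearest=6 d=2 new=(0,6) → add node 12 parent=6 cost=4
16. q=(7,7) nearest=2 d=1 new=(7,7) → add node 13 parent=2 cost=9; rewire 8→13 (16<18); rewire 9→13 (15<20); rewire 11→13 (13<22)
17. q=(12,8) nearest=3 d=1 new=(12,8) → add node 14 parent=3 cost=13; rewire 10→14 (19<20)
18. q=(30,4) nearest=10 d=12 new=(22,5) → add node 15 parent=10 cost=23
19. q=(5,6) nearest=1 d=1 new=(5,6) → add node 16 parent=1 cost=5; rewire 7→16 (9<10); rewire 9→16 (12<15); rewire 11→16 (11<13); rewire 13→16 (7<9); rewire 14→16 (12<13)
20. q=(38,1) nearest=15 d=16 new=(26,1) → blocked by [20,26]×[2,4], reject
21. q=(1,6) nearest=12 d=1 new=(1,6) → add node 17 parent=12 cost=5
22. q=(6,6) nearest=13 d=1 new=(6,6) → add node 18 parent=13 cost=8
23. q=(22,7) nearest=15 d=2 new=(22,7) → add node 19 parent=15 cost=25
24. q=(3,1) nearest=0 d=3 new=(3,1) → add node 20 parent=0 cost=3
25. q=(8,7) nearest=2 d=1 new=(8,7) → add node 21 parent=2 cost=9; rewire 8→21 (15<16)
26. q=(17,7) nearest=4 d=2 new=(17,7) → add node 22 parent=4 cost=18; rewire 19→22 (23<25)
27. q=(35,10) nearest=15 d=13 new=(26,9) → add node 23 parent=15 cost=27
28. q=(10,7) nearest=2 d=2 new=(10,7) → add node 24 parent=2 cost=10; rewire 8→24 (14<15); rewire 10→24 (18<19); rewire 22→24 (17<18)
29. q=(10,8) nearest=24 d=1 new=(10,8) → add node 25 parent=24 cost=11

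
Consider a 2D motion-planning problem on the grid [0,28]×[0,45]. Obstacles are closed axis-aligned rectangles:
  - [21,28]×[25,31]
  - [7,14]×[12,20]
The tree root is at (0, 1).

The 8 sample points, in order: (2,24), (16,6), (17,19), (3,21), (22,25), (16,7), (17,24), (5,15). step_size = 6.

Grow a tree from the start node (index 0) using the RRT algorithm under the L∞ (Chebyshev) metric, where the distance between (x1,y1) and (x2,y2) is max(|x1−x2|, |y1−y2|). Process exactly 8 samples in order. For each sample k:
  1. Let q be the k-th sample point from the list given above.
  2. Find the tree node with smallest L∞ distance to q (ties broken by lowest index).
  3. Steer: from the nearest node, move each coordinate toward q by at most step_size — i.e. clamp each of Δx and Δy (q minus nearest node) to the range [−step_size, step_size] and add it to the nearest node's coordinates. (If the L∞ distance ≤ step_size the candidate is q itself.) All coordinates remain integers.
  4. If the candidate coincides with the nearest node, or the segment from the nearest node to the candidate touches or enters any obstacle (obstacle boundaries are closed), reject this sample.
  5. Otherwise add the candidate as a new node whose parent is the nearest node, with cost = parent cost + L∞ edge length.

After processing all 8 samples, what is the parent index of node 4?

Parent of node 4: 2

1. q=(2,24) nearest=0 d=23 new=(2,7) → add node 1 parent=0 cost=6
2. q=(16,6) nearest=1 d=14 new=(8,6) → add node 2 parent=1 cost=12
3. q=(17,19) nearest=2 d=13 new=(14,12) → blocked by [7,14]×[12,20], reject
4. q=(3,21) nearest=1 d=14 new=(3,13) → add node 3 parent=1 cost=12
5. q=(22,25) nearest=2 d=19 new=(14,12) → blocked by [7,14]×[12,20], reject
6. q=(16,7) nearest=2 d=8 new=(14,7) → add node 4 parent=2 cost=18
7. q=(17,24) nearest=3 d=14 new=(9,19) → blocked by [7,14]×[12,20], reject
8. q=(5,15) nearest=3 d=2 new=(5,15) → add node 5 parent=3 cost=14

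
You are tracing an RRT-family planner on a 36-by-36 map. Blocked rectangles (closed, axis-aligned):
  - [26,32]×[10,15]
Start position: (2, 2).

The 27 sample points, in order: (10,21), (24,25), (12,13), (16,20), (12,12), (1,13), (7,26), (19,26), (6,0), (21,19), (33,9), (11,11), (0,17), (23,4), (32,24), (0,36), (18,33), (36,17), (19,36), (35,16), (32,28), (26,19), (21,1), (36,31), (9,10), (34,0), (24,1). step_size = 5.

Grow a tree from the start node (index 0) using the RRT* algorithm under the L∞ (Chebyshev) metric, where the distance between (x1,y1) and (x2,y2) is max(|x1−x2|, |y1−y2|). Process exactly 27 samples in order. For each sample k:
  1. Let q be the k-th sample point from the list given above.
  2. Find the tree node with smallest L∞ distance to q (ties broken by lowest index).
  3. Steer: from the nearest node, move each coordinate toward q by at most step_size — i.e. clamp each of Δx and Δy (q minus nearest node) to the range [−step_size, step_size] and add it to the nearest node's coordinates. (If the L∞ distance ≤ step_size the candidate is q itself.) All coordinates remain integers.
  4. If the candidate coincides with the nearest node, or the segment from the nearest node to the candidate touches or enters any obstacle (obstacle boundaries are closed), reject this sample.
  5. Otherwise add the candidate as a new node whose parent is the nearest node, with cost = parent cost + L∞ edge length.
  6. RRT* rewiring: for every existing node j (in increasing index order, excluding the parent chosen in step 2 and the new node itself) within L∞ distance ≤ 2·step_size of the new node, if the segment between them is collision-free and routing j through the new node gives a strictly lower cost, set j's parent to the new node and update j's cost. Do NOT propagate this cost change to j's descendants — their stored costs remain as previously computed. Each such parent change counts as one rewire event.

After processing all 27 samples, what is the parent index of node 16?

1. q=(10,21) nearest=0 d=19 new=(7,7) → add node 1 parent=0 cost=5
2. q=(24,25) nearest=1 d=18 new=(12,12) → add node 2 parent=1 cost=10
3. q=(12,13) nearest=2 d=1 new=(12,13) → add node 3 parent=2 cost=11
4. q=(16,20) nearest=3 d=7 new=(16,18) → add node 4 parent=3 cost=16
5. q=(12,12) nearest=2 d=0 → coincident, reject
6. q=(1,13) nearest=1 d=6 new=(2,12) → add node 5 parent=1 cost=10
7. q=(7,26) nearest=4 d=9 new=(11,23) → add node 6 parent=4 cost=21
8. q=(19,26) nearest=4 d=8 new=(19,23) → add node 7 parent=4 cost=21
9. q=(6,0) nearest=0 d=4 new=(6,0) → add node 8 parent=0 cost=4
10. q=(21,19) nearest=7 d=4 new=(21,19) → add node 9 parent=7 cost=25
11. q=(33,9) nearest=9 d=12 new=(26,14) → blocked by [26,32]×[10,15], reject
12. q=(11,11) nearest=2 d=1 new=(11,11) → add node 10 parent=2 cost=11; rewire 9→10 (21<25)
13. q=(0,17) nearest=5 d=5 new=(0,17) → add node 11 parent=5 cost=15
14. q=(23,4) nearest=2 d=11 new=(17,7) → add node 12 parent=2 cost=15
15. q=(32,24) nearest=9 d=11 new=(26,24) → add node 13 parent=9 cost=26
16. q=(0,36) nearest=6 d=13 new=(6,28) → add node 14 parent=6 cost=26
17. q=(18,33) nearest=13 d=9 new=(21,29) → add node 15 parent=13 cost=31
18. q=(36,17) nearest=13 d=10 new=(31,19) → add node 16 parent=13 cost=31
19. q=(19,36) nearest=15 d=7 new=(19,34) → add node 17 parent=15 cost=36
20. q=(35,16) nearest=16 d=4 new=(35,16) → add node 18 parent=16 cost=35
21. q=(32,28) nearest=13 d=6 new=(31,28) → add node 19 parent=13 cost=31
22. q=(26,19) nearest=9 d=5 new=(26,19) → add node 20 parent=9 cost=26
23. q=(21,1) nearest=12 d=6 new=(21,2) → add node 21 parent=12 cost=20
24. q=(36,31) nearest=19 d=5 new=(36,31) → add node 22 parent=19 cost=36
25. q=(9,10) nearest=10 d=2 new=(9,10) → add node 23 parent=10 cost=13
26. q=(34,0) nearest=21 d=13 new=(26,0) → add node 24 parent=21 cost=25
27. q=(24,1) nearest=24 d=2 new=(24,1) → add node 25 parent=24 cost=27

Parent of node 16: 13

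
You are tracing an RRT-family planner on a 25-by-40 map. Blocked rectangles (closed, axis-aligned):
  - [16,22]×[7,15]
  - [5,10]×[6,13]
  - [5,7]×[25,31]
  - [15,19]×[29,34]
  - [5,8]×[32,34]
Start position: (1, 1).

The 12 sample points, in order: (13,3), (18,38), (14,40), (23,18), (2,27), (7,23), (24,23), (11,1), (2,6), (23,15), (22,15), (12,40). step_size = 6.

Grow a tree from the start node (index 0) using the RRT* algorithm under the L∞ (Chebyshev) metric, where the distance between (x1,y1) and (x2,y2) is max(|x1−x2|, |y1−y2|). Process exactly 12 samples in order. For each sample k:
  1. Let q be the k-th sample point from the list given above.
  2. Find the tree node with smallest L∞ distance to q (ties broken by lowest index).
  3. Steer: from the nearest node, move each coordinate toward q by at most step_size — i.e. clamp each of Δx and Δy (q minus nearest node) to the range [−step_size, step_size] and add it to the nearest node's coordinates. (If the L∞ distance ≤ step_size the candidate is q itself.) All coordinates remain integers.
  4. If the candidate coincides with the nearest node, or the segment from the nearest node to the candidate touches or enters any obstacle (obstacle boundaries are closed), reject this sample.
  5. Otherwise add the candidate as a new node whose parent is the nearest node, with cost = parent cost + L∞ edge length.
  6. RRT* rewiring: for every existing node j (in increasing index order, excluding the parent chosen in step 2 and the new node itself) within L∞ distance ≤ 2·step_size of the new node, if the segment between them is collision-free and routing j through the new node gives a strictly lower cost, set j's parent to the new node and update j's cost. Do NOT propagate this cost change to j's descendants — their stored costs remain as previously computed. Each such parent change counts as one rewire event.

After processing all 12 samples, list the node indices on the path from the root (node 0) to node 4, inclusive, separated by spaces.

1. q=(13,3) nearest=0 d=12 new=(7,3) → add node 1 parent=0 cost=6
2. q=(18,38) nearest=1 d=35 new=(13,9) → blocked by [5,10]×[6,13], reject
3. q=(14,40) nearest=1 d=37 new=(13,9) → blocked by [5,10]×[6,13], reject
4. q=(23,18) nearest=1 d=16 new=(13,9) → blocked by [5,10]×[6,13], reject
5. q=(2,27) nearest=1 d=24 new=(2,9) → add node 2 parent=1 cost=12
6. q=(7,23) nearest=2 d=14 new=(7,15) → blocked by [5,10]×[6,13], reject
7. q=(24,23) nearest=1 d=20 new=(13,9) → blocked by [5,10]×[6,13], reject
8. q=(11,1) nearest=1 d=4 new=(11,1) → add node 3 parent=1 cost=10
9. q=(2,6) nearest=2 d=3 new=(2,6) → add node 4 parent=2 cost=15
10. q=(23,15) nearest=3 d=14 new=(17,7) → blocked by [16,22]×[7,15], reject
11. q=(22,15) nearest=3 d=14 new=(17,7) → blocked by [16,22]×[7,15], reject
12. q=(12,40) nearest=2 d=31 new=(8,15) → blocked by [5,10]×[6,13], reject

Path: 0 1 2 4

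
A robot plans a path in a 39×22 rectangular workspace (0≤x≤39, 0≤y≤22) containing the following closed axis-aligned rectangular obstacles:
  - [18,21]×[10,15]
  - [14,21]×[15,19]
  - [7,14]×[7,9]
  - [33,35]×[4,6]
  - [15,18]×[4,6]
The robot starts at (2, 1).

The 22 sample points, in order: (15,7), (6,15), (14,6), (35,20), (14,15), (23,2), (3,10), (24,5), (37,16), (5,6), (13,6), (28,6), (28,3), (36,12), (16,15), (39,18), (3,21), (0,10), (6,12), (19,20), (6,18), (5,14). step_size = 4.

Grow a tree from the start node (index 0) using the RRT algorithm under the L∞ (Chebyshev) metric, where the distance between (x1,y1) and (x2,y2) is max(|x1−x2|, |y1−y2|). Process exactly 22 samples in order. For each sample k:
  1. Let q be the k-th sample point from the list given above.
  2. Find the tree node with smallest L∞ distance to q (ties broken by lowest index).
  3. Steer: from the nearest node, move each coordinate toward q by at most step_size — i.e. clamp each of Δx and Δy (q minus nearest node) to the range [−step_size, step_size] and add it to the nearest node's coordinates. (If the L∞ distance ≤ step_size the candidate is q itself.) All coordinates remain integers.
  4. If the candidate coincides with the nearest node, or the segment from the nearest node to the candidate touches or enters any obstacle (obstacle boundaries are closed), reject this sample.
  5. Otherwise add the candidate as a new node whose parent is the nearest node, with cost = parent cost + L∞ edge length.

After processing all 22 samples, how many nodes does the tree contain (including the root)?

1. q=(15,7) nearest=0 d=13 new=(6,5) → add node 1 parent=0 cost=4
2. q=(6,15) nearest=1 d=10 new=(6,9) → add node 2 parent=1 cost=8
3. q=(14,6) nearest=1 d=8 new=(10,6) → add node 3 parent=1 cost=8
4. q=(35,20) nearest=3 d=25 new=(14,10) → blocked by [7,14]×[7,9], reject
5. q=(14,15) nearest=2 d=8 new=(10,13) → add node 4 parent=2 cost=12
6. q=(23,2) nearest=3 d=13 new=(14,2) → add node 5 parent=3 cost=12
7. q=(3,10) nearest=2 d=3 new=(3,10) → add node 6 parent=2 cost=11
8. q=(24,5) nearest=5 d=10 new=(18,5) → blocked by [15,18]×[4,6], reject
9. q=(37,16) nearest=5 d=23 new=(18,6) → blocked by [15,18]×[4,6], reject
10. q=(5,6) nearest=1 d=1 new=(5,6) → add node 7 parent=1 cost=5
11. q=(13,6) nearest=3 d=3 new=(13,6) → add node 8 parent=3 cost=11
12. q=(28,6) nearest=5 d=14 new=(18,6) → blocked by [15,18]×[4,6], reject
13. q=(28,3) nearest=5 d=14 new=(18,3) → add node 9 parent=5 cost=16
14. q=(36,12) nearest=9 d=18 new=(22,7) → add node 10 parent=9 cost=20
15. q=(16,15) nearest=4 d=6 new=(14,15) → blocked by [14,21]×[15,19], reject
16. q=(39,18) nearest=10 d=17 new=(26,11) → add node 11 parent=10 cost=24
17. q=(3,21) nearest=4 d=8 new=(6,17) → add node 12 parent=4 cost=16
18. q=(0,10) nearest=6 d=3 new=(0,10) → add node 13 parent=6 cost=14
19. q=(6,12) nearest=2 d=3 new=(6,12) → add node 14 parent=2 cost=11
20. q=(19,20) nearest=4 d=9 new=(14,17) → blocked by [14,21]×[15,19], reject
21. q=(6,18) nearest=12 d=1 new=(6,18) → add node 15 parent=12 cost=17
22. q=(5,14) nearest=14 d=2 new=(5,14) → add node 16 parent=14 cost=13

Node count: 17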